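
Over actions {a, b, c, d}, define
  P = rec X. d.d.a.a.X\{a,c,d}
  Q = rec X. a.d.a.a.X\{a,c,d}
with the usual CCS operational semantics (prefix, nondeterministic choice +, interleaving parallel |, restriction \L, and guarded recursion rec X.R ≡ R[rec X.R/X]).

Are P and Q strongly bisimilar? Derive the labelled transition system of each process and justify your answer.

NO

LTS(P): 5 reachable states
  p0 = rec X. d.d.a.a.X\{a,c,d} has moves —d→ p1
  p1 = d.a.a.(rec X. d.d.a.a.X\{a,c,d})\{a,c,d} has moves —d→ p2
  p2 = a.a.(rec X. d.d.a.a.X\{a,c,d})\{a,c,d} has moves —a→ p3
  p3 = a.(rec X. d.d.a.a.X\{a,c,d})\{a,c,d} has moves —a→ p4
  p4 = (rec X. d.d.a.a.X\{a,c,d})\{a,c,d} has moves ·
LTS(Q): 5 reachable states
  q0 = rec X. a.d.a.a.X\{a,c,d} has moves —a→ q1
  q1 = d.a.a.(rec X. a.d.a.a.X\{a,c,d})\{a,c,d} has moves —d→ q2
  q2 = a.a.(rec X. a.d.a.a.X\{a,c,d})\{a,c,d} has moves —a→ q3
  q3 = a.(rec X. a.d.a.a.X\{a,c,d})\{a,c,d} has moves —a→ q4
  q4 = (rec X. a.d.a.a.X\{a,c,d})\{a,c,d} has moves ·
Partition-refinement fixed point:
  B0 = {p0}
  B1 = {p1, q1}
  B2 = {p2, q2}
  B3 = {p3, q3}
  B4 = {p4, q4}
  B5 = {q0}
p0 ∈ B0, q0 ∈ B5 → different blocks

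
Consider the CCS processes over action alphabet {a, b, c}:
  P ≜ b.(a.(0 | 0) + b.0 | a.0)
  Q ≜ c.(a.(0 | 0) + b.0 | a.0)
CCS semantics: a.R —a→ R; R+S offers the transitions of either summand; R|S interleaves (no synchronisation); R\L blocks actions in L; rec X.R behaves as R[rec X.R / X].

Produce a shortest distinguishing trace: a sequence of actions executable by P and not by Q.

b

Reachable graph of P (5 states):
  s0 = b.(a.(0 | 0) + b.0 | a.0) | --b--▸ s1
  s1 = a.(0 | 0) + b.0 | a.0 | --a--▸ s2, --a--▸ s3, --b--▸ s4
  s2 = 0 | 0 | ∅
  s3 = b.0 | 0 | --b--▸ s2
  s4 = 0 | a.0 | --a--▸ s2
Reachable graph of Q (5 states):
  t0 = c.(a.(0 | 0) + b.0 | a.0) | --c--▸ t1
  t1 = a.(0 | 0) + b.0 | a.0 | --a--▸ t2, --a--▸ t3, --b--▸ t4
  t2 = 0 | 0 | ∅
  t3 = b.0 | 0 | --b--▸ t2
  t4 = 0 | a.0 | --a--▸ t2
Executing b from P (initial set {s0}):
  step 1 (b): {s1}
  ✓ P
Executing b from Q (initial set {t0}):
  step 1 (b): ∅  — Q cannot continue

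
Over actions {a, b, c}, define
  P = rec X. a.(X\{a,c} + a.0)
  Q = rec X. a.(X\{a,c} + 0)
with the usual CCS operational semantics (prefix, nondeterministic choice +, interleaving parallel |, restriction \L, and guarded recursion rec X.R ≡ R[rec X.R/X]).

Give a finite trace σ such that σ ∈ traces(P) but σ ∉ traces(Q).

Reachable graph of P (3 states):
  p0 = rec X. a.(X\{a,c} + a.0) :: =a=> p1
  p1 = (rec X. a.(X\{a,c} + a.0))\{a,c} + a.0 :: =a=> p2
  p2 = 0 :: deadlocked
Reachable graph of Q (2 states):
  q0 = rec X. a.(X\{a,c} + 0) :: =a=> q1
  q1 = (rec X. a.(X\{a,c} + 0))\{a,c} + 0 :: deadlocked
Run σ = ⟨aa⟩ on P: start {p0}
  after a @ step 1: {p1}
  after a @ step 2: {p2}
  — P admits the full trace.
Run σ = ⟨aa⟩ on Q: start {q0}
  after a @ step 1: {q1}
  after a @ step 2: ∅ (Q stuck)

aa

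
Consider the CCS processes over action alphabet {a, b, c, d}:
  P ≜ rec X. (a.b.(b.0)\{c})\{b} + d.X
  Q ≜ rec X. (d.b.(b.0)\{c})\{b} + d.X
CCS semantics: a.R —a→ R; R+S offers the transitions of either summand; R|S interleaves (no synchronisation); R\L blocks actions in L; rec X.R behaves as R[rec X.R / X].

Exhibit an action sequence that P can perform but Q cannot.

a

Reachable graph of P (2 states):
  s0 = rec X. (a.b.(b.0)\{c})\{b} + d.X | -a-> s1, -d-> s0
  s1 = (b.(b.0)\{c})\{b} | stopped
Reachable graph of Q (2 states):
  t0 = rec X. (d.b.(b.0)\{c})\{b} + d.X | -d-> t0, -d-> t1
  t1 = (b.(b.0)\{c})\{b} | stopped
Trace ⟨a⟩ through P, begin at {s0}:
  [1] a ⇒ {s1}
  ✓ P
Trace ⟨a⟩ through Q, begin at {t0}:
  [1] a ⇒ no successor for Q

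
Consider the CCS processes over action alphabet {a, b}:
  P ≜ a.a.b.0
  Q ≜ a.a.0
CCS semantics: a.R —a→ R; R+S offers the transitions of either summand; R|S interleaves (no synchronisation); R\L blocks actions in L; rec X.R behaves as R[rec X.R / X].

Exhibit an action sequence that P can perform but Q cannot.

aab

Reachable graph of P (4 states):
  m0 = a.a.b.0 :: —a→ m1
  m1 = a.b.0 :: —a→ m2
  m2 = b.0 :: —b→ m3
  m3 = 0 :: deadlocked
Reachable graph of Q (3 states):
  n0 = a.a.0 :: —a→ n1
  n1 = a.0 :: —a→ n2
  n2 = 0 :: deadlocked
Executing aab from P (initial set {m0}):
  step 1 (a): {m1}
  step 2 (a): {m2}
  step 3 (b): {m3}
  ✓ P
Executing aab from Q (initial set {n0}):
  step 1 (a): {n1}
  step 2 (a): {n2}
  step 3 (b): ∅  — Q cannot continue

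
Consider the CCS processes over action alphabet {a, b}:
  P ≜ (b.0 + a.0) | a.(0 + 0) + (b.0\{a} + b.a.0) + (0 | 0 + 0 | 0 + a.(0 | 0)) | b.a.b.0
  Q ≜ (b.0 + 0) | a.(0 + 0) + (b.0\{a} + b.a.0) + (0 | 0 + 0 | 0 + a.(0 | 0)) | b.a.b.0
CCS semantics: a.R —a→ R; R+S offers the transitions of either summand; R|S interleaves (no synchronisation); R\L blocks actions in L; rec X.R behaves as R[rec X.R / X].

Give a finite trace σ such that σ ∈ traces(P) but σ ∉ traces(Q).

aa

LTS(P): 14 reachable states
  u0 = (b.0 + a.0) | a.(0 + 0) + (b.0\{a} + b.a.0) + (0 | 0 + 0 | 0 + a.(0 | 0)) | b.a.b.0 ⊢ --a--▸ u1, --a--▸ u2, --a--▸ u3, --b--▸ u3, --b--▸ u4, --b--▸ u5, --b--▸ u6
  u1 = (b.0 + a.0) | (0 + 0) ⊢ --a--▸ u7, --b--▸ u7
  u2 = 0 | 0 | b.a.b.0 ⊢ --b--▸ u8
  u3 = 0 | a.(0 + 0) ⊢ --a--▸ u7
  u4 = (0 | 0 + 0 | 0 + a.(0 | 0)) | a.b.0 ⊢ --a--▸ u8, --a--▸ u9
  u5 = 0\{a} ⊢ ·
  u6 = a.0 ⊢ --a--▸ u10
  u7 = 0 | (0 + 0) ⊢ ·
  u8 = 0 | 0 | a.b.0 ⊢ --a--▸ u11
  u9 = (0 | 0 + 0 | 0 + a.(0 | 0)) | b.0 ⊢ --a--▸ u11, --b--▸ u12
  u10 = 0 ⊢ ·
  u11 = 0 | 0 | b.0 ⊢ --b--▸ u13
  u12 = (0 | 0 + 0 | 0 + a.(0 | 0)) | 0 ⊢ --a--▸ u13
  u13 = 0 | 0 | 0 ⊢ ·
LTS(Q): 14 reachable states
  v0 = (b.0 + 0) | a.(0 + 0) + (b.0\{a} + b.a.0) + (0 | 0 + 0 | 0 + a.(0 | 0)) | b.a.b.0 ⊢ --a--▸ v1, --a--▸ v2, --b--▸ v3, --b--▸ v4, --b--▸ v5, --b--▸ v6
  v1 = (b.0 + 0) | (0 + 0) ⊢ --b--▸ v7
  v2 = 0 | 0 | b.a.b.0 ⊢ --b--▸ v8
  v3 = (0 | 0 + 0 | 0 + a.(0 | 0)) | a.b.0 ⊢ --a--▸ v8, --a--▸ v9
  v4 = 0 | a.(0 + 0) ⊢ --a--▸ v7
  v5 = 0\{a} ⊢ ·
  v6 = a.0 ⊢ --a--▸ v10
  v7 = 0 | (0 + 0) ⊢ ·
  v8 = 0 | 0 | a.b.0 ⊢ --a--▸ v11
  v9 = (0 | 0 + 0 | 0 + a.(0 | 0)) | b.0 ⊢ --a--▸ v11, --b--▸ v12
  v10 = 0 ⊢ ·
  v11 = 0 | 0 | b.0 ⊢ --b--▸ v13
  v12 = (0 | 0 + 0 | 0 + a.(0 | 0)) | 0 ⊢ --a--▸ v13
  v13 = 0 | 0 | 0 ⊢ ·
Trace ⟨aa⟩ through P, begin at {u0}:
  [1] a ⇒ {u1, u2, u3}
  [2] a ⇒ {u7}
  — P admits the full trace.
Trace ⟨aa⟩ through Q, begin at {v0}:
  [1] a ⇒ {v1, v2}
  [2] a ⇒ ∅ (Q stuck)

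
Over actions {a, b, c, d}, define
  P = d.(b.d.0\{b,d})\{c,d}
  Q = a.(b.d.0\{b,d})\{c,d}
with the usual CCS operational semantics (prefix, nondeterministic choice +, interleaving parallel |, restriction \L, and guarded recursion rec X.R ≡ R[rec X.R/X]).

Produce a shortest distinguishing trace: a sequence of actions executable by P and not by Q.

LTS(P): 3 reachable states
  p0 = d.(b.d.0\{b,d})\{c,d} ⊢ --d--▸ p1
  p1 = (b.d.0\{b,d})\{c,d} ⊢ --b--▸ p2
  p2 = (d.0\{b,d})\{c,d} ⊢ ∅
LTS(Q): 3 reachable states
  q0 = a.(b.d.0\{b,d})\{c,d} ⊢ --a--▸ q1
  q1 = (b.d.0\{b,d})\{c,d} ⊢ --b--▸ q2
  q2 = (d.0\{b,d})\{c,d} ⊢ ∅
Run σ = ⟨d⟩ on P: start {p0}
  step 1 (d): {p1}
  P completes σ.
Run σ = ⟨d⟩ on Q: start {q0}
  step 1 (d): ∅  — Q cannot continue

d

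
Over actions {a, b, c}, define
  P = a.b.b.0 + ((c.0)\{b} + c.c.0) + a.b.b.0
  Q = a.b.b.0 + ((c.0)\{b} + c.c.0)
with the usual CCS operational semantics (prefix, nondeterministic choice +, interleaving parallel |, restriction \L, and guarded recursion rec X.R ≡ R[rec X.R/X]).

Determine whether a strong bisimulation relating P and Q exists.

P's transition system — 6 states:
  m0 = a.b.b.0 + ((c.0)\{b} + c.c.0) + a.b.b.0 → ··a··> m1, ··c··> m2, ··c··> m3
  m1 = b.b.0 → ··b··> m4
  m2 = 0\{b} → deadlocked
  m3 = c.0 → ··c··> m5
  m4 = b.0 → ··b··> m5
  m5 = 0 → deadlocked
Q's transition system — 6 states:
  n0 = a.b.b.0 + ((c.0)\{b} + c.c.0) → ··a··> n1, ··c··> n2, ··c··> n3
  n1 = b.b.0 → ··b··> n4
  n2 = 0\{b} → deadlocked
  n3 = c.0 → ··c··> n5
  n4 = b.0 → ··b··> n5
  n5 = 0 → deadlocked
Partition-refinement fixed point:
  B0 = {m0, n0}
  B1 = {m2, m5, n2, n5}
  B2 = {m3, n3}
  B3 = {m1, n1}
  B4 = {m4, n4}
m0 ∈ B0, n0 ∈ B0 → same block

P ~ Q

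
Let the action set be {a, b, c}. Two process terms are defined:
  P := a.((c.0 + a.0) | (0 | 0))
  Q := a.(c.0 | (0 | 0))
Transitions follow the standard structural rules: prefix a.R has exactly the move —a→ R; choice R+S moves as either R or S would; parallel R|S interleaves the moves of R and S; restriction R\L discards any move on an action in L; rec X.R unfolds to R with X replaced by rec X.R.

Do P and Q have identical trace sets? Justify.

trace-distinct — witness ⟨aa⟩

LTS(P): 3 reachable states
  s0 = a.((c.0 + a.0) | (0 | 0)) has moves --a--▸ s1
  s1 = (c.0 + a.0) | (0 | 0) has moves --a--▸ s2, --c--▸ s2
  s2 = 0 | (0 | 0) has moves (no moves)
LTS(Q): 3 reachable states
  t0 = a.(c.0 | (0 | 0)) has moves --a--▸ t1
  t1 = c.0 | (0 | 0) has moves --c--▸ t2
  t2 = 0 | (0 | 0) has moves (no moves)
Trace ⟨aa⟩ through P, begin at {s0}:
  step 1 (a): {s1}
  step 2 (a): {s2}
  P completes σ.
Trace ⟨aa⟩ through Q, begin at {t0}:
  step 1 (a): {t1}
  step 2 (a): ∅  — Q cannot continue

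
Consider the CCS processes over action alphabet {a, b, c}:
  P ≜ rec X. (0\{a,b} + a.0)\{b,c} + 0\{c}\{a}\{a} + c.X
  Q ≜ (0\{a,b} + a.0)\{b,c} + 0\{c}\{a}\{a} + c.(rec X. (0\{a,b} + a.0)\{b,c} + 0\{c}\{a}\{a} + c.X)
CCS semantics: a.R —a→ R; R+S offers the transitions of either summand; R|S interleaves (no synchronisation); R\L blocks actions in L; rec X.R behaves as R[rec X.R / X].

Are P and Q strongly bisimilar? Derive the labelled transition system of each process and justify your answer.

bisimilar

LTS(P): 2 reachable states
  u0 = rec X. (0\{a,b} + a.0)\{b,c} + 0\{c}\{a}\{a} + c.X → ··a··> u1, ··c··> u0
  u1 = 0\{b,c} → ·
LTS(Q): 3 reachable states
  v0 = (0\{a,b} + a.0)\{b,c} + 0\{c}\{a}\{a} + c.(rec X. (0\{a,b} + a.0)\{b,c} + 0\{c}\{a}\{a} + c.X) → ··a··> v1, ··c··> v2
  v1 = 0\{b,c} → ·
  v2 = rec X. (0\{a,b} + a.0)\{b,c} + 0\{c}\{a}\{a} + c.X → ··a··> v1, ··c··> v2
Bisimilarity quotient blocks:
  B0 = {u0, v0, v2}
  B1 = {u1, v1}
u0 ∈ B0, v0 ∈ B0 → same block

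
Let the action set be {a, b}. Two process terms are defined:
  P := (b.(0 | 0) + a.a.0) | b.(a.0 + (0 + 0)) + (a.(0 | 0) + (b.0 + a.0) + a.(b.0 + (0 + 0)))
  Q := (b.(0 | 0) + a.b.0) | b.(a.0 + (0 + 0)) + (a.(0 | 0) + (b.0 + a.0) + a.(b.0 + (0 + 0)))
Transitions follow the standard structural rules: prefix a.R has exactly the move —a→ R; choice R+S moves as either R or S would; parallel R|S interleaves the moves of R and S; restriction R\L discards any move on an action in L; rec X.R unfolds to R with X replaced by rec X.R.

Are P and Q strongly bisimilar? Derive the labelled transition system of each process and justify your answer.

not bisimilar

Reachable graph of P (14 states):
  s0 = (b.(0 | 0) + a.a.0) | b.(a.0 + (0 + 0)) + (a.(0 | 0) + (b.0 + a.0) + a.(b.0 + (0 + 0))) → =a=> s1, =a=> s2, =a=> s3, =a=> s4, =b=> s1, =b=> s5, =b=> s6
  s1 = 0 → deadlocked
  s2 = 0 | 0 → deadlocked
  s3 = a.0 | b.(a.0 + (0 + 0)) → =a=> s7, =b=> s8
  s4 = b.0 + (0 + 0) → =b=> s1
  s5 = (b.(0 | 0) + a.a.0) | (a.0 + (0 + 0)) → =a=> s8, =a=> s9, =b=> s10
  s6 = 0 | 0 | b.(a.0 + (0 + 0)) → =b=> s10
  s7 = 0 | b.(a.0 + (0 + 0)) → =b=> s11
  s8 = a.0 | (a.0 + (0 + 0)) → =a=> s11, =a=> s12
  s9 = (b.(0 | 0) + a.a.0) | 0 → =a=> s12, =b=> s13
  s10 = 0 | 0 | (a.0 + (0 + 0)) → =a=> s13
  s11 = 0 | (a.0 + (0 + 0)) → =a=> s2
  s12 = a.0 | 0 → =a=> s2
  s13 = 0 | 0 | 0 → deadlocked
Reachable graph of Q (14 states):
  t0 = (b.(0 | 0) + a.b.0) | b.(a.0 + (0 + 0)) + (a.(0 | 0) + (b.0 + a.0) + a.(b.0 + (0 + 0))) → =a=> t1, =a=> t2, =a=> t3, =a=> t4, =b=> t1, =b=> t5, =b=> t6
  t1 = 0 → deadlocked
  t2 = 0 | 0 → deadlocked
  t3 = b.0 + (0 + 0) → =b=> t1
  t4 = b.0 | b.(a.0 + (0 + 0)) → =b=> t7, =b=> t8
  t5 = (b.(0 | 0) + a.b.0) | (a.0 + (0 + 0)) → =a=> t8, =a=> t9, =b=> t10
  t6 = 0 | 0 | b.(a.0 + (0 + 0)) → =b=> t10
  t7 = 0 | b.(a.0 + (0 + 0)) → =b=> t11
  t8 = b.0 | (a.0 + (0 + 0)) → =a=> t12, =b=> t11
  t9 = (b.(0 | 0) + a.b.0) | 0 → =a=> t12, =b=> t13
  t10 = 0 | 0 | (a.0 + (0 + 0)) → =a=> t13
  t11 = 0 | (a.0 + (0 + 0)) → =a=> t2
  t12 = b.0 | 0 → =b=> t2
  t13 = 0 | 0 | 0 → deadlocked
Coarsest stable partition (strong bisimilarity classes):
  B0 = {s0}
  B1 = {s4, t12, t3}
  B2 = {s1, s13, s2, t1, t13, t2}
  B3 = {s3}
  B4 = {s8}
  B5 = {s10, s11, s12, t10, t11}
  B6 = {s6, s7, t6, t7}
  B7 = {s5}
  B8 = {s9}
  B9 = {t0}
  B10 = {t4}
  B11 = {t8}
  B12 = {t5}
  B13 = {t9}
s0 ∈ B0, t0 ∈ B9 → different blocks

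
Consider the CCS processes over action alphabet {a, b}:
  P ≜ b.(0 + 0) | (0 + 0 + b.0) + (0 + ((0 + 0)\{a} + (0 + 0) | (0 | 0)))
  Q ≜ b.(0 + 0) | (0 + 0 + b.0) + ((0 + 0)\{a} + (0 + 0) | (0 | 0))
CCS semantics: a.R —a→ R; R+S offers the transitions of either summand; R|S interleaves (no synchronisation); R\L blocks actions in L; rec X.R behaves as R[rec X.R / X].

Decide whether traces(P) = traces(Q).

traces(P) = traces(Q)

P's transition system — 4 states:
  m0 = b.(0 + 0) | (0 + 0 + b.0) + (0 + ((0 + 0)\{a} + (0 + 0) | (0 | 0))) → -b-> m1, -b-> m2
  m1 = (0 + 0) | (0 + 0 + b.0) → -b-> m3
  m2 = b.(0 + 0) | 0 → -b-> m3
  m3 = (0 + 0) | 0 → ∅
Q's transition system — 4 states:
  n0 = b.(0 + 0) | (0 + 0 + b.0) + ((0 + 0)\{a} + (0 + 0) | (0 | 0)) → -b-> n1, -b-> n2
  n1 = (0 + 0) | (0 + 0 + b.0) → -b-> n3
  n2 = b.(0 + 0) | 0 → -b-> n3
  n3 = (0 + 0) | 0 → ∅
Bisimilarity quotient blocks:
  B0 = {m0, n0}
  B1 = {m1, m2, n1, n2}
  B2 = {m3, n3}
m0 ∈ B0, n0 ∈ B0 → same block
Bisimilar ⇒ trace-equivalent.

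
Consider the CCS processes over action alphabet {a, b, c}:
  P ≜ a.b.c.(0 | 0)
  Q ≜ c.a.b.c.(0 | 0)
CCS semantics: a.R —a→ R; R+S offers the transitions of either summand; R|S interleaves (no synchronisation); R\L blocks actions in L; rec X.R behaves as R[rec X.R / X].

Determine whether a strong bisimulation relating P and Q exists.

not bisimilar

P's transition system — 4 states:
  s0 = a.b.c.(0 | 0) | —a→ s1
  s1 = b.c.(0 | 0) | —b→ s2
  s2 = c.(0 | 0) | —c→ s3
  s3 = 0 | 0 | (no moves)
Q's transition system — 5 states:
  t0 = c.a.b.c.(0 | 0) | —c→ t1
  t1 = a.b.c.(0 | 0) | —a→ t2
  t2 = b.c.(0 | 0) | —b→ t3
  t3 = c.(0 | 0) | —c→ t4
  t4 = 0 | 0 | (no moves)
Partition-refinement fixed point:
  B0 = {s0, t1}
  B1 = {s1, t2}
  B2 = {s2, t3}
  B3 = {s3, t4}
  B4 = {t0}
s0 ∈ B0, t0 ∈ B4 → different blocks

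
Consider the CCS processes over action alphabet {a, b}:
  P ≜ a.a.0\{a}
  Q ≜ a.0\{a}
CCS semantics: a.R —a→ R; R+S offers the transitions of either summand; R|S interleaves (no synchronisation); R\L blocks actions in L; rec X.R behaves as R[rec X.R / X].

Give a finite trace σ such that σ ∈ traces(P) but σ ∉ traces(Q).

aa

P's transition system — 3 states:
  p0 = a.a.0\{a} :: =a=> p1
  p1 = a.0\{a} :: =a=> p2
  p2 = 0\{a} :: ·
Q's transition system — 2 states:
  q0 = a.0\{a} :: =a=> q1
  q1 = 0\{a} :: ·
Trace ⟨aa⟩ through P, begin at {p0}:
  step 1 (a): {p1}
  step 2 (a): {p2}
  — P admits the full trace.
Trace ⟨aa⟩ through Q, begin at {q0}:
  step 1 (a): {q1}
  step 2 (a): ∅ (Q stuck)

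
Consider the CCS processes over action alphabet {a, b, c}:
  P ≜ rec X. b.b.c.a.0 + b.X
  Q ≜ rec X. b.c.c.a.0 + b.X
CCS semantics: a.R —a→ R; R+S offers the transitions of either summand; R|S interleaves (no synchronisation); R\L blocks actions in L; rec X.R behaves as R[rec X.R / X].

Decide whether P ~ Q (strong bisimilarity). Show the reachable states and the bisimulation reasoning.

P's transition system — 5 states:
  m0 = rec X. b.b.c.a.0 + b.X has moves -b-> m0, -b-> m1
  m1 = b.c.a.0 has moves -b-> m2
  m2 = c.a.0 has moves -c-> m3
  m3 = a.0 has moves -a-> m4
  m4 = 0 has moves (no moves)
Q's transition system — 5 states:
  n0 = rec X. b.c.c.a.0 + b.X has moves -b-> n0, -b-> n1
  n1 = c.c.a.0 has moves -c-> n2
  n2 = c.a.0 has moves -c-> n3
  n3 = a.0 has moves -a-> n4
  n4 = 0 has moves (no moves)
Partition-refinement fixed point:
  B0 = {m0}
  B1 = {m1}
  B2 = {m2, n2}
  B3 = {m3, n3}
  B4 = {m4, n4}
  B5 = {n0}
  B6 = {n1}
m0 ∈ B0, n0 ∈ B5 → different blocks

NO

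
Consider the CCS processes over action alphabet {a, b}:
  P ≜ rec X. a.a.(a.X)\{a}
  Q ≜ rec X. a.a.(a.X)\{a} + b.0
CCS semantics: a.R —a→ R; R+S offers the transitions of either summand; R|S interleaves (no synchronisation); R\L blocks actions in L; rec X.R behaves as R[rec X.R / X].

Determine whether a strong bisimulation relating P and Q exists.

P's transition system — 3 states:
  m0 = rec X. a.a.(a.X)\{a} ⊢ --a--▸ m1
  m1 = a.(a.(rec X. a.a.(a.X)\{a}))\{a} ⊢ --a--▸ m2
  m2 = (a.(rec X. a.a.(a.X)\{a}))\{a} ⊢ stopped
Q's transition system — 4 states:
  n0 = rec X. a.a.(a.X)\{a} + b.0 ⊢ --a--▸ n1, --b--▸ n2
  n1 = a.(a.(rec X. a.a.(a.X)\{a} + b.0))\{a} ⊢ --a--▸ n3
  n2 = 0 ⊢ stopped
  n3 = (a.(rec X. a.a.(a.X)\{a} + b.0))\{a} ⊢ stopped
Partition-refinement fixed point:
  B0 = {m0}
  B1 = {m1, n1}
  B2 = {m2, n2, n3}
  B3 = {n0}
m0 ∈ B0, n0 ∈ B3 → different blocks

not bisimilar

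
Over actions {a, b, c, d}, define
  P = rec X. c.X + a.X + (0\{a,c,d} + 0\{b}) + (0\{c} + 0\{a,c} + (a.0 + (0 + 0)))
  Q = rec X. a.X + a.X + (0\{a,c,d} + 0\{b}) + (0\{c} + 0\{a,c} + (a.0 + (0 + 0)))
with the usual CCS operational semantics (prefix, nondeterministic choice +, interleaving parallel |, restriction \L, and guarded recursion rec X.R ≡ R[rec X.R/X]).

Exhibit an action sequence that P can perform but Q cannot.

c

Reachable graph of P (2 states):
  u0 = rec X. c.X + a.X + (0\{a,c,d} + 0\{b}) + (0\{c} + 0\{a,c} + (a.0 + (0 + 0))) → =a=> u0, =a=> u1, =c=> u0
  u1 = 0 → stopped
Reachable graph of Q (2 states):
  v0 = rec X. a.X + a.X + (0\{a,c,d} + 0\{b}) + (0\{c} + 0\{a,c} + (a.0 + (0 + 0))) → =a=> v0, =a=> v1
  v1 = 0 → stopped
Run σ = ⟨c⟩ on P: start {u0}
  step 1 (c): {u0}
  — P admits the full trace.
Run σ = ⟨c⟩ on Q: start {v0}
  step 1 (c): ∅ (Q stuck)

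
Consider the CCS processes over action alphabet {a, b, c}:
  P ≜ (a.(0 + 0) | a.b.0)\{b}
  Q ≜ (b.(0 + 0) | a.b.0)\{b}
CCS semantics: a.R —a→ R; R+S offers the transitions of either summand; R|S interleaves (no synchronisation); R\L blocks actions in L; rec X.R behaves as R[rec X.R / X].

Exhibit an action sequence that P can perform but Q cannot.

aa

LTS(P): 4 reachable states
  p0 = (a.(0 + 0) | a.b.0)\{b} has moves ··a··> p1, ··a··> p2
  p1 = ((0 + 0) | a.b.0)\{b} has moves ··a··> p3
  p2 = (a.(0 + 0) | b.0)\{b} has moves ··a··> p3
  p3 = ((0 + 0) | b.0)\{b} has moves ·
LTS(Q): 2 reachable states
  q0 = (b.(0 + 0) | a.b.0)\{b} has moves ··a··> q1
  q1 = (b.(0 + 0) | b.0)\{b} has moves ·
Run σ = ⟨aa⟩ on P: start {p0}
  [1] a ⇒ {p1, p2}
  [2] a ⇒ {p3}
  ✓ P
Run σ = ⟨aa⟩ on Q: start {q0}
  [1] a ⇒ {q1}
  [2] a ⇒ no successor for Q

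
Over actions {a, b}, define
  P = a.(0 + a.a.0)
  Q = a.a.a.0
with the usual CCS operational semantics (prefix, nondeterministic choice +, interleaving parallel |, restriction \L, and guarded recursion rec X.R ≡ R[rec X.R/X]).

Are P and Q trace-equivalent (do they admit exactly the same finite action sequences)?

LTS(P): 4 reachable states
  u0 = a.(0 + a.a.0) → =a=> u1
  u1 = 0 + a.a.0 → =a=> u2
  u2 = a.0 → =a=> u3
  u3 = 0 → ∅
LTS(Q): 4 reachable states
  v0 = a.a.a.0 → =a=> v1
  v1 = a.a.0 → =a=> v2
  v2 = a.0 → =a=> v3
  v3 = 0 → ∅
Partition-refinement fixed point:
  B0 = {u0, v0}
  B1 = {u1, v1}
  B2 = {u2, v2}
  B3 = {u3, v3}
u0 ∈ B0, v0 ∈ B0 → same block
Bisimilar ⇒ trace-equivalent.

traces(P) = traces(Q)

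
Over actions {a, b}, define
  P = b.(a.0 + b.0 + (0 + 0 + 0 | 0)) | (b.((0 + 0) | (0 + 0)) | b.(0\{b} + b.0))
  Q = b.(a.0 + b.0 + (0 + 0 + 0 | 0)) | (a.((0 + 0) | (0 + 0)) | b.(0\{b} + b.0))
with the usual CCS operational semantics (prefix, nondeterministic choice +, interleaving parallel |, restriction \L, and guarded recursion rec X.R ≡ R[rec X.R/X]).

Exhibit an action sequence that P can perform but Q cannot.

Reachable graph of P (18 states):
  s0 = b.(a.0 + b.0 + (0 + 0 + 0 | 0)) | (b.((0 + 0) | (0 + 0)) | b.(0\{b} + b.0)) has moves -b-> s1, -b-> s2, -b-> s3
  s1 = (a.0 + b.0 + (0 + 0 + 0 | 0)) | (b.((0 + 0) | (0 + 0)) | b.(0\{b} + b.0)) has moves -a-> s4, -b-> s4, -b-> s5, -b-> s6
  s2 = b.(a.0 + b.0 + (0 + 0 + 0 | 0)) | ((0 + 0) | (0 + 0) | b.(0\{b} + b.0)) has moves -b-> s5, -b-> s7
  s3 = b.(a.0 + b.0 + (0 + 0 + 0 | 0)) | (b.((0 + 0) | (0 + 0)) | (0\{b} + b.0)) has moves -b-> s6, -b-> s7, -b-> s8
  s4 = 0 | (b.((0 + 0) | (0 + 0)) | b.(0\{b} + b.0)) has moves -b-> s10, -b-> s9
  s5 = (a.0 + b.0 + (0 + 0 + 0 | 0)) | ((0 + 0) | (0 + 0) | b.(0\{b} + b.0)) has moves -a-> s9, -b-> s11, -b-> s9
  s6 = (a.0 + b.0 + (0 + 0 + 0 | 0)) | (b.((0 + 0) | (0 + 0)) | (0\{b} + b.0)) has moves -a-> s10, -b-> s10, -b-> s11, -b-> s12
  s7 = b.(a.0 + b.0 + (0 + 0 + 0 | 0)) | ((0 + 0) | (0 + 0) | (0\{b} + b.0)) has moves -b-> s11, -b-> s13
  s8 = b.(a.0 + b.0 + (0 + 0 + 0 | 0)) | (b.((0 + 0) | (0 + 0)) | 0) has moves -b-> s12, -b-> s13
  s9 = 0 | ((0 + 0) | (0 + 0) | b.(0\{b} + b.0)) has moves -b-> s14
  s10 = 0 | (b.((0 + 0) | (0 + 0)) | (0\{b} + b.0)) has moves -b-> s14, -b-> s15
  s11 = (a.0 + b.0 + (0 + 0 + 0 | 0)) | ((0 + 0) | (0 + 0) | (0\{b} + b.0)) has moves -a-> s14, -b-> s14, -b-> s16
  s12 = (a.0 + b.0 + (0 + 0 + 0 | 0)) | (b.((0 + 0) | (0 + 0)) | 0) has moves -a-> s15, -b-> s15, -b-> s16
  s13 = b.(a.0 + b.0 + (0 + 0 + 0 | 0)) | ((0 + 0) | (0 + 0) | 0) has moves -b-> s16
  s14 = 0 | ((0 + 0) | (0 + 0) | (0\{b} + b.0)) has moves -b-> s17
  s15 = 0 | (b.((0 + 0) | (0 + 0)) | 0) has moves -b-> s17
  s16 = (a.0 + b.0 + (0 + 0 + 0 | 0)) | ((0 + 0) | (0 + 0) | 0) has moves -a-> s17, -b-> s17
  s17 = 0 | ((0 + 0) | (0 + 0) | 0) has moves (no moves)
Reachable graph of Q (18 states):
  t0 = b.(a.0 + b.0 + (0 + 0 + 0 | 0)) | (a.((0 + 0) | (0 + 0)) | b.(0\{b} + b.0)) has moves -a-> t1, -b-> t2, -b-> t3
  t1 = b.(a.0 + b.0 + (0 + 0 + 0 | 0)) | ((0 + 0) | (0 + 0) | b.(0\{b} + b.0)) has moves -b-> t4, -b-> t5
  t2 = (a.0 + b.0 + (0 + 0 + 0 | 0)) | (a.((0 + 0) | (0 + 0)) | b.(0\{b} + b.0)) has moves -a-> t4, -a-> t6, -b-> t6, -b-> t7
  t3 = b.(a.0 + b.0 + (0 + 0 + 0 | 0)) | (a.((0 + 0) | (0 + 0)) | (0\{b} + b.0)) has moves -a-> t5, -b-> t7, -b-> t8
  t4 = (a.0 + b.0 + (0 + 0 + 0 | 0)) | ((0 + 0) | (0 + 0) | b.(0\{b} + b.0)) has moves -a-> t9, -b-> t10, -b-> t9
  t5 = b.(a.0 + b.0 + (0 + 0 + 0 | 0)) | ((0 + 0) | (0 + 0) | (0\{b} + b.0)) has moves -b-> t10, -b-> t11
  t6 = 0 | (a.((0 + 0) | (0 + 0)) | b.(0\{b} + b.0)) has moves -a-> t9, -b-> t12
  t7 = (a.0 + b.0 + (0 + 0 + 0 | 0)) | (a.((0 + 0) | (0 + 0)) | (0\{b} + b.0)) has moves -a-> t10, -a-> t12, -b-> t12, -b-> t13
  t8 = b.(a.0 + b.0 + (0 + 0 + 0 | 0)) | (a.((0 + 0) | (0 + 0)) | 0) has moves -a-> t11, -b-> t13
  t9 = 0 | ((0 + 0) | (0 + 0) | b.(0\{b} + b.0)) has moves -b-> t14
  t10 = (a.0 + b.0 + (0 + 0 + 0 | 0)) | ((0 + 0) | (0 + 0) | (0\{b} + b.0)) has moves -a-> t14, -b-> t14, -b-> t15
  t11 = b.(a.0 + b.0 + (0 + 0 + 0 | 0)) | ((0 + 0) | (0 + 0) | 0) has moves -b-> t15
  t12 = 0 | (a.((0 + 0) | (0 + 0)) | (0\{b} + b.0)) has moves -a-> t14, -b-> t16
  t13 = (a.0 + b.0 + (0 + 0 + 0 | 0)) | (a.((0 + 0) | (0 + 0)) | 0) has moves -a-> t15, -a-> t16, -b-> t16
  t14 = 0 | ((0 + 0) | (0 + 0) | (0\{b} + b.0)) has moves -b-> t17
  t15 = (a.0 + b.0 + (0 + 0 + 0 | 0)) | ((0 + 0) | (0 + 0) | 0) has moves -a-> t17, -b-> t17
  t16 = 0 | (a.((0 + 0) | (0 + 0)) | 0) has moves -a-> t17
  t17 = 0 | ((0 + 0) | (0 + 0) | 0) has moves (no moves)
Executing bbbbb from P (initial set {s0}):
  step 1 (b): {s1, s2, s3}
  step 2 (b): {s4, s5, s6, s7, s8}
  step 3 (b): {s10, s11, s12, s13, s9}
  step 4 (b): {s14, s15, s16}
  step 5 (b): {s17}
  — P admits the full trace.
Executing bbbbb from Q (initial set {t0}):
  step 1 (b): {t2, t3}
  step 2 (b): {t6, t7, t8}
  step 3 (b): {t12, t13}
  step 4 (b): {t16}
  step 5 (b): ∅  — Q cannot continue

bbbbb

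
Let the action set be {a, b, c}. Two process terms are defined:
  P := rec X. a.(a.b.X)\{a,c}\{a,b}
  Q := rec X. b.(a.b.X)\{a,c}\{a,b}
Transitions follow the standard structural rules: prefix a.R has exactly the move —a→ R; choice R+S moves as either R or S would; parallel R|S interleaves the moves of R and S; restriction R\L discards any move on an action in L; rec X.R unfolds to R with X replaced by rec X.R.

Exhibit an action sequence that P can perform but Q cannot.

a

P's transition system — 2 states:
  p0 = rec X. a.(a.b.X)\{a,c}\{a,b} → -a-> p1
  p1 = (a.b.(rec X. a.(a.b.X)\{a,c}\{a,b}))\{a,c}\{a,b} → deadlocked
Q's transition system — 2 states:
  q0 = rec X. b.(a.b.X)\{a,c}\{a,b} → -b-> q1
  q1 = (a.b.(rec X. b.(a.b.X)\{a,c}\{a,b}))\{a,c}\{a,b} → deadlocked
Run σ = ⟨a⟩ on P: start {p0}
  [1] a ⇒ {p1}
  — P admits the full trace.
Run σ = ⟨a⟩ on Q: start {q0}
  [1] a ⇒ ∅ (Q stuck)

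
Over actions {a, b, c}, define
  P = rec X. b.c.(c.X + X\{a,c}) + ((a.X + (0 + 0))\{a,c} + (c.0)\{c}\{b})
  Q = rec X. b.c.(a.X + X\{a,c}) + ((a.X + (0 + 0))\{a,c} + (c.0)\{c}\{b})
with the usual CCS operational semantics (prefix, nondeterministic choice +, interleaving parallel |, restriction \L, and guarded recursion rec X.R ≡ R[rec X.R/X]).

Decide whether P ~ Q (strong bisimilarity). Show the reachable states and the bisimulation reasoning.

LTS(P): 4 reachable states
  p0 = rec X. b.c.(c.X + X\{a,c}) + ((a.X + (0 + 0))\{a,c} + (c.0)\{c}\{b}) | --b--▸ p1
  p1 = c.(c.(rec X. b.c.(c.X + X\{a,c}) + ((a.X + (0 + 0))\{a,c} + (c.0)\{c}\{b})) + (rec X. b.c.(c.X + X\{a,c}) + ((a.X + (0 + 0))\{a,c} + (c.0)\{c}\{b}))\{a,c}) | --c--▸ p2
  p2 = c.(rec X. b.c.(c.X + X\{a,c}) + ((a.X + (0 + 0))\{a,c} + (c.0)\{c}\{b})) + (rec X. b.c.(c.X + X\{a,c}) + ((a.X + (0 + 0))\{a,c} + (c.0)\{c}\{b}))\{a,c} | --b--▸ p3, --c--▸ p0
  p3 = (c.(c.(rec X. b.c.(c.X + X\{a,c}) + ((a.X + (0 + 0))\{a,c} + (c.0)\{c}\{b})) + (rec X. b.c.(c.X + X\{a,c}) + ((a.X + (0 + 0))\{a,c} + (c.0)\{c}\{b}))\{a,c}))\{a,c} | ∅
LTS(Q): 4 reachable states
  q0 = rec X. b.c.(a.X + X\{a,c}) + ((a.X + (0 + 0))\{a,c} + (c.0)\{c}\{b}) | --b--▸ q1
  q1 = c.(a.(rec X. b.c.(a.X + X\{a,c}) + ((a.X + (0 + 0))\{a,c} + (c.0)\{c}\{b})) + (rec X. b.c.(a.X + X\{a,c}) + ((a.X + (0 + 0))\{a,c} + (c.0)\{c}\{b}))\{a,c}) | --c--▸ q2
  q2 = a.(rec X. b.c.(a.X + X\{a,c}) + ((a.X + (0 + 0))\{a,c} + (c.0)\{c}\{b})) + (rec X. b.c.(a.X + X\{a,c}) + ((a.X + (0 + 0))\{a,c} + (c.0)\{c}\{b}))\{a,c} | --a--▸ q0, --b--▸ q3
  q3 = (c.(a.(rec X. b.c.(a.X + X\{a,c}) + ((a.X + (0 + 0))\{a,c} + (c.0)\{c}\{b})) + (rec X. b.c.(a.X + X\{a,c}) + ((a.X + (0 + 0))\{a,c} + (c.0)\{c}\{b}))\{a,c}))\{a,c} | ∅
Partition-refinement fixed point:
  B0 = {p0}
  B1 = {p1}
  B2 = {p2}
  B3 = {p3, q3}
  B4 = {q0}
  B5 = {q1}
  B6 = {q2}
p0 ∈ B0, q0 ∈ B4 → different blocks

NO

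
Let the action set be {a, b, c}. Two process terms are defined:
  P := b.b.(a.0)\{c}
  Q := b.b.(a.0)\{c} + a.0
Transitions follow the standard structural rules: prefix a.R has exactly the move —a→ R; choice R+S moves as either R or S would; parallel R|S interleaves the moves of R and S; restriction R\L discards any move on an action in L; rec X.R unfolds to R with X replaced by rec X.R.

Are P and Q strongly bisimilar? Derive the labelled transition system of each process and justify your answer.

P ≁ Q

Reachable graph of P (4 states):
  s0 = b.b.(a.0)\{c} has moves —b→ s1
  s1 = b.(a.0)\{c} has moves —b→ s2
  s2 = (a.0)\{c} has moves —a→ s3
  s3 = 0\{c} has moves stopped
Reachable graph of Q (5 states):
  t0 = b.b.(a.0)\{c} + a.0 has moves —a→ t1, —b→ t2
  t1 = 0 has moves stopped
  t2 = b.(a.0)\{c} has moves —b→ t3
  t3 = (a.0)\{c} has moves —a→ t4
  t4 = 0\{c} has moves stopped
Bisimilarity quotient blocks:
  B0 = {s0}
  B1 = {s1, t2}
  B2 = {s2, t3}
  B3 = {s3, t1, t4}
  B4 = {t0}
s0 ∈ B0, t0 ∈ B4 → different blocks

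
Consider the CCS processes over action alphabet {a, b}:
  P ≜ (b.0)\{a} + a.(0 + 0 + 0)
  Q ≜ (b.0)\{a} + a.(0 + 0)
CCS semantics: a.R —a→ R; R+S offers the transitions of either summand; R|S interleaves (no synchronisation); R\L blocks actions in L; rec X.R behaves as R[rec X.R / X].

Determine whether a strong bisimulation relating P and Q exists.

LTS(P): 3 reachable states
  m0 = (b.0)\{a} + a.(0 + 0 + 0) → ··a··> m1, ··b··> m2
  m1 = 0 + 0 + 0 → (no moves)
  m2 = 0\{a} → (no moves)
LTS(Q): 3 reachable states
  n0 = (b.0)\{a} + a.(0 + 0) → ··a··> n1, ··b··> n2
  n1 = 0 + 0 → (no moves)
  n2 = 0\{a} → (no moves)
Coarsest stable partition (strong bisimilarity classes):
  B0 = {m0, n0}
  B1 = {m1, m2, n1, n2}
m0 ∈ B0, n0 ∈ B0 → same block

YES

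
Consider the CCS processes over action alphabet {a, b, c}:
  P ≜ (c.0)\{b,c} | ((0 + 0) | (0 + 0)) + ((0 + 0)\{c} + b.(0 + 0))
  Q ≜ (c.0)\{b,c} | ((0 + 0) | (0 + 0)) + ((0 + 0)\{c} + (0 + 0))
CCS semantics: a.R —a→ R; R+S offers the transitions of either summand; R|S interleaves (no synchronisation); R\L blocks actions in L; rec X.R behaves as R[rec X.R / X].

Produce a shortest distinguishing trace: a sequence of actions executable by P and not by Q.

b

LTS(P): 2 reachable states
  p0 = (c.0)\{b,c} | ((0 + 0) | (0 + 0)) + ((0 + 0)\{c} + b.(0 + 0)) → ··b··> p1
  p1 = 0 + 0 → (no moves)
LTS(Q): 1 reachable states
  q0 = (c.0)\{b,c} | ((0 + 0) | (0 + 0)) + ((0 + 0)\{c} + (0 + 0)) → (no moves)
Trace ⟨b⟩ through P, begin at {p0}:
  after b @ step 1: {p1}
  ✓ P
Trace ⟨b⟩ through Q, begin at {q0}:
  after b @ step 1: ∅ (Q stuck)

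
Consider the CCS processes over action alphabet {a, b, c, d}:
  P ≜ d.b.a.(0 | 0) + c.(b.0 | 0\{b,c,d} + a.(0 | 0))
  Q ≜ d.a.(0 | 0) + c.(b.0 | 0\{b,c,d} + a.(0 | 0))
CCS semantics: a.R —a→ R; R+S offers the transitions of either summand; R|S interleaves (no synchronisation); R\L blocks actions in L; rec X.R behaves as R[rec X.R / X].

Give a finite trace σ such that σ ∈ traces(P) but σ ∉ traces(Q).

LTS(P): 6 reachable states
  s0 = d.b.a.(0 | 0) + c.(b.0 | 0\{b,c,d} + a.(0 | 0)) has moves —c→ s1, —d→ s2
  s1 = b.0 | 0\{b,c,d} + a.(0 | 0) has moves —a→ s3, —b→ s4
  s2 = b.a.(0 | 0) has moves —b→ s5
  s3 = 0 | 0 has moves ∅
  s4 = 0 | 0\{b,c,d} has moves ∅
  s5 = a.(0 | 0) has moves —a→ s3
LTS(Q): 5 reachable states
  t0 = d.a.(0 | 0) + c.(b.0 | 0\{b,c,d} + a.(0 | 0)) has moves —c→ t1, —d→ t2
  t1 = b.0 | 0\{b,c,d} + a.(0 | 0) has moves —a→ t3, —b→ t4
  t2 = a.(0 | 0) has moves —a→ t3
  t3 = 0 | 0 has moves ∅
  t4 = 0 | 0\{b,c,d} has moves ∅
Run σ = ⟨db⟩ on P: start {s0}
  after d @ step 1: {s2}
  after b @ step 2: {s5}
  — P admits the full trace.
Run σ = ⟨db⟩ on Q: start {t0}
  after d @ step 1: {t2}
  after b @ step 2: no successor for Q

db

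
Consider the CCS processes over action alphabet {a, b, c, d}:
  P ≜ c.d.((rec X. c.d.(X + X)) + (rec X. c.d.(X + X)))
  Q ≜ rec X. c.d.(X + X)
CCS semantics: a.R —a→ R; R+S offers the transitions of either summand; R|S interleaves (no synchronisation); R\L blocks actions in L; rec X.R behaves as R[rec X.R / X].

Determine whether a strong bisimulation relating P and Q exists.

LTS(P): 3 reachable states
  m0 = c.d.((rec X. c.d.(X + X)) + (rec X. c.d.(X + X))) → ··c··> m1
  m1 = d.((rec X. c.d.(X + X)) + (rec X. c.d.(X + X))) → ··d··> m2
  m2 = (rec X. c.d.(X + X)) + (rec X. c.d.(X + X)) → ··c··> m1
LTS(Q): 3 reachable states
  n0 = rec X. c.d.(X + X) → ··c··> n1
  n1 = d.((rec X. c.d.(X + X)) + (rec X. c.d.(X + X))) → ··d··> n2
  n2 = (rec X. c.d.(X + X)) + (rec X. c.d.(X + X)) → ··c··> n1
Coarsest stable partition (strong bisimilarity classes):
  B0 = {m0, m2, n0, n2}
  B1 = {m1, n1}
m0 ∈ B0, n0 ∈ B0 → same block

YES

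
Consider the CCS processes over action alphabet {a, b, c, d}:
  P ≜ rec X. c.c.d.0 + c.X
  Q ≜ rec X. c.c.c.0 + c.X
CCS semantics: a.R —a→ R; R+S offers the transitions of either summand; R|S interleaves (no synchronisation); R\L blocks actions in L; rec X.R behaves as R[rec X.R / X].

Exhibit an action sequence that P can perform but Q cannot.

ccd

Reachable graph of P (4 states):
  s0 = rec X. c.c.d.0 + c.X ⊢ -c-> s0, -c-> s1
  s1 = c.d.0 ⊢ -c-> s2
  s2 = d.0 ⊢ -d-> s3
  s3 = 0 ⊢ deadlocked
Reachable graph of Q (4 states):
  t0 = rec X. c.c.c.0 + c.X ⊢ -c-> t0, -c-> t1
  t1 = c.c.0 ⊢ -c-> t2
  t2 = c.0 ⊢ -c-> t3
  t3 = 0 ⊢ deadlocked
Run σ = ⟨ccd⟩ on P: start {s0}
  after c @ step 1: {s0, s1}
  after c @ step 2: {s0, s1, s2}
  after d @ step 3: {s3}
  P completes σ.
Run σ = ⟨ccd⟩ on Q: start {t0}
  after c @ step 1: {t0, t1}
  after c @ step 2: {t0, t1, t2}
  after d @ step 3: ∅  — Q cannot continue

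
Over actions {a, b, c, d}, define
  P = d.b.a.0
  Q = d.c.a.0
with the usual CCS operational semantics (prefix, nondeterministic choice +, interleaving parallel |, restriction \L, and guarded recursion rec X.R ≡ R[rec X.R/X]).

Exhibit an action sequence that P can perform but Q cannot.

LTS(P): 4 reachable states
  s0 = d.b.a.0 has moves ··d··> s1
  s1 = b.a.0 has moves ··b··> s2
  s2 = a.0 has moves ··a··> s3
  s3 = 0 has moves ·
LTS(Q): 4 reachable states
  t0 = d.c.a.0 has moves ··d··> t1
  t1 = c.a.0 has moves ··c··> t2
  t2 = a.0 has moves ··a··> t3
  t3 = 0 has moves ·
Executing db from P (initial set {s0}):
  after d @ step 1: {s1}
  after b @ step 2: {s2}
  P completes σ.
Executing db from Q (initial set {t0}):
  after d @ step 1: {t1}
  after b @ step 2: ∅ (Q stuck)

db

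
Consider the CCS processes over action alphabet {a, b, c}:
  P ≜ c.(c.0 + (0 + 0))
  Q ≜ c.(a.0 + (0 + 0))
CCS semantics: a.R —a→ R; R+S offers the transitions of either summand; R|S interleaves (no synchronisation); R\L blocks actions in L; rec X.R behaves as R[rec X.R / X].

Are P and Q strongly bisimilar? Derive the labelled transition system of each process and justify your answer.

P ≁ Q

Reachable graph of P (3 states):
  m0 = c.(c.0 + (0 + 0)) ⊢ —c→ m1
  m1 = c.0 + (0 + 0) ⊢ —c→ m2
  m2 = 0 ⊢ ∅
Reachable graph of Q (3 states):
  n0 = c.(a.0 + (0 + 0)) ⊢ —c→ n1
  n1 = a.0 + (0 + 0) ⊢ —a→ n2
  n2 = 0 ⊢ ∅
Partition-refinement fixed point:
  B0 = {m0}
  B1 = {m1}
  B2 = {m2, n2}
  B3 = {n0}
  B4 = {n1}
m0 ∈ B0, n0 ∈ B3 → different blocks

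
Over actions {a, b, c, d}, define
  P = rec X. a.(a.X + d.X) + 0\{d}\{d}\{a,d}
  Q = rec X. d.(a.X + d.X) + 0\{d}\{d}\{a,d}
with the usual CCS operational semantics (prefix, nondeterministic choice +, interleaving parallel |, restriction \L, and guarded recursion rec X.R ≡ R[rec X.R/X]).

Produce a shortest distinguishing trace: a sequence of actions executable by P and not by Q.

a

LTS(P): 2 reachable states
  p0 = rec X. a.(a.X + d.X) + 0\{d}\{d}\{a,d} → --a--▸ p1
  p1 = a.(rec X. a.(a.X + d.X) + 0\{d}\{d}\{a,d}) + d.(rec X. a.(a.X + d.X) + 0\{d}\{d}\{a,d}) → --a--▸ p0, --d--▸ p0
LTS(Q): 2 reachable states
  q0 = rec X. d.(a.X + d.X) + 0\{d}\{d}\{a,d} → --d--▸ q1
  q1 = a.(rec X. d.(a.X + d.X) + 0\{d}\{d}\{a,d}) + d.(rec X. d.(a.X + d.X) + 0\{d}\{d}\{a,d}) → --a--▸ q0, --d--▸ q0
Run σ = ⟨a⟩ on P: start {p0}
  after a @ step 1: {p1}
  ✓ P
Run σ = ⟨a⟩ on Q: start {q0}
  after a @ step 1: ∅ (Q stuck)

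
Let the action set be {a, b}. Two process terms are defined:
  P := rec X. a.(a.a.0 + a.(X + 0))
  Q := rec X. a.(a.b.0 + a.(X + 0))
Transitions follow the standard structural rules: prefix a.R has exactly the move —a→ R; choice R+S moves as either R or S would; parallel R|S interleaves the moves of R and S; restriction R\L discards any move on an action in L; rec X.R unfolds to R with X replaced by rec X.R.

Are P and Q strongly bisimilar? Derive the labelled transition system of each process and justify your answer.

LTS(P): 5 reachable states
  u0 = rec X. a.(a.a.0 + a.(X + 0)) :: ··a··> u1
  u1 = a.a.0 + a.((rec X. a.(a.a.0 + a.(X + 0))) + 0) :: ··a··> u2, ··a··> u3
  u2 = (rec X. a.(a.a.0 + a.(X + 0))) + 0 :: ··a··> u1
  u3 = a.0 :: ··a··> u4
  u4 = 0 :: stopped
LTS(Q): 5 reachable states
  v0 = rec X. a.(a.b.0 + a.(X + 0)) :: ··a··> v1
  v1 = a.b.0 + a.((rec X. a.(a.b.0 + a.(X + 0))) + 0) :: ··a··> v2, ··a··> v3
  v2 = (rec X. a.(a.b.0 + a.(X + 0))) + 0 :: ··a··> v1
  v3 = b.0 :: ··b··> v4
  v4 = 0 :: stopped
Bisimilarity quotient blocks:
  B0 = {u0, u2}
  B1 = {u1}
  B2 = {u3}
  B3 = {u4, v4}
  B4 = {v0, v2}
  B5 = {v1}
  B6 = {v3}
u0 ∈ B0, v0 ∈ B4 → different blocks

NO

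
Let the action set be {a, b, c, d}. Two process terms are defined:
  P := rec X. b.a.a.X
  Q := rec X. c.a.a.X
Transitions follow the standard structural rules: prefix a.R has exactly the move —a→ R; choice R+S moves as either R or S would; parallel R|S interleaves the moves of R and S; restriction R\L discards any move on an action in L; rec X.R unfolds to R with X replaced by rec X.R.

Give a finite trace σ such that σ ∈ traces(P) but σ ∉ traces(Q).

P's transition system — 3 states:
  p0 = rec X. b.a.a.X | -b-> p1
  p1 = a.a.(rec X. b.a.a.X) | -a-> p2
  p2 = a.(rec X. b.a.a.X) | -a-> p0
Q's transition system — 3 states:
  q0 = rec X. c.a.a.X | -c-> q1
  q1 = a.a.(rec X. c.a.a.X) | -a-> q2
  q2 = a.(rec X. c.a.a.X) | -a-> q0
Trace ⟨b⟩ through P, begin at {p0}:
  step 1 (b): {p1}
  ✓ P
Trace ⟨b⟩ through Q, begin at {q0}:
  step 1 (b): no successor for Q

b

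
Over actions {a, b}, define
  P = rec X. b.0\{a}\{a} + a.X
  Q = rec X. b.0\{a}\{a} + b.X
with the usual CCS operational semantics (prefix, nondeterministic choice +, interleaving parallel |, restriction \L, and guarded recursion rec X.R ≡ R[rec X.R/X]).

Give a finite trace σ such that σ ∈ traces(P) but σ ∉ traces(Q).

a

P's transition system — 2 states:
  u0 = rec X. b.0\{a}\{a} + a.X :: =a=> u0, =b=> u1
  u1 = 0\{a}\{a} :: stopped
Q's transition system — 2 states:
  v0 = rec X. b.0\{a}\{a} + b.X :: =b=> v0, =b=> v1
  v1 = 0\{a}\{a} :: stopped
Executing a from P (initial set {u0}):
  [1] a ⇒ {u0}
  — P admits the full trace.
Executing a from Q (initial set {v0}):
  [1] a ⇒ ∅  — Q cannot continue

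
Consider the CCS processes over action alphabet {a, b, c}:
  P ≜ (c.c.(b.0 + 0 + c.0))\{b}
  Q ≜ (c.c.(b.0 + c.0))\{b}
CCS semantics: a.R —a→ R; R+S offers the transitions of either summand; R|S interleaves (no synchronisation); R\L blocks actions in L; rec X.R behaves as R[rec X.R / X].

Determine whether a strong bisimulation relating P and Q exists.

P ~ Q

P's transition system — 4 states:
  u0 = (c.c.(b.0 + 0 + c.0))\{b} :: =c=> u1
  u1 = (c.(b.0 + 0 + c.0))\{b} :: =c=> u2
  u2 = (b.0 + 0 + c.0)\{b} :: =c=> u3
  u3 = 0\{b} :: ∅
Q's transition system — 4 states:
  v0 = (c.c.(b.0 + c.0))\{b} :: =c=> v1
  v1 = (c.(b.0 + c.0))\{b} :: =c=> v2
  v2 = (b.0 + c.0)\{b} :: =c=> v3
  v3 = 0\{b} :: ∅
Partition-refinement fixed point:
  B0 = {u0, v0}
  B1 = {u1, v1}
  B2 = {u2, v2}
  B3 = {u3, v3}
u0 ∈ B0, v0 ∈ B0 → same block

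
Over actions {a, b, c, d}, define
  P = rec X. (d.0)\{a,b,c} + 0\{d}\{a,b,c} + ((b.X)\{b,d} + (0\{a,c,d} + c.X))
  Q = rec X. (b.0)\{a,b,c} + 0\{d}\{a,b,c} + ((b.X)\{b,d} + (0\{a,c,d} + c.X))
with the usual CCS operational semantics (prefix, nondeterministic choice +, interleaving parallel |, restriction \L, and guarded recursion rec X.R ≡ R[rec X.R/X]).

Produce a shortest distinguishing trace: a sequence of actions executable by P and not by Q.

d

Reachable graph of P (2 states):
  s0 = rec X. (d.0)\{a,b,c} + 0\{d}\{a,b,c} + ((b.X)\{b,d} + (0\{a,c,d} + c.X)) ⊢ —c→ s0, —d→ s1
  s1 = 0\{a,b,c} ⊢ (no moves)
Reachable graph of Q (1 states):
  t0 = rec X. (b.0)\{a,b,c} + 0\{d}\{a,b,c} + ((b.X)\{b,d} + (0\{a,c,d} + c.X)) ⊢ —c→ t0
Trace ⟨d⟩ through P, begin at {s0}:
  after d @ step 1: {s1}
  — P admits the full trace.
Trace ⟨d⟩ through Q, begin at {t0}:
  after d @ step 1: ∅ (Q stuck)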